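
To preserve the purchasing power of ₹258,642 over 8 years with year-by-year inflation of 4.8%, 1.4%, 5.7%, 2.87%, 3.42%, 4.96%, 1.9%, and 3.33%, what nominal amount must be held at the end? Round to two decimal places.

Cumulative price-level factor: 1.048 × 1.014 × 1.057 × 1.0287 × 1.0342 × 1.0496 × 1.019 × 1.0333 ≈ 1.3206627656.
The nominal amount required is ₹258,642 scaled up by that factor.

₹341,578.86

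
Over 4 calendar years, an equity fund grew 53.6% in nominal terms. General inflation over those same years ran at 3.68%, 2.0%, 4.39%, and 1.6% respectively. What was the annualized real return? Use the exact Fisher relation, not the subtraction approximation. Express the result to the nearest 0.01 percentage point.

8.18%

Cumulative inflation factor: 1.0368 × 1.020 × 1.0439 × 1.016 ≈ 1.12163.
Nominal growth factor: 1.53600. Real growth factor = 1.53600 / 1.12163 ≈ 1.36944.
Annualized: 1.36944^(1/4) − 1 ≈ 0.08177.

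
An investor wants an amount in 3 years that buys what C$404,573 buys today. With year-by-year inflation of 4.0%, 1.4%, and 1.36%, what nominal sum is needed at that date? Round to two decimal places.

C$432,448.90

Cumulative price-level factor: 1.040 × 1.014 × 1.0136 = 1.068902016.
The nominal amount required is C$404,573 scaled up by that factor.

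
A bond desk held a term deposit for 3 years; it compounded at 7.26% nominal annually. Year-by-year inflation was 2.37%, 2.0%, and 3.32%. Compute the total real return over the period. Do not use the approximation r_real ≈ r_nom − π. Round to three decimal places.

14.382%

Cumulative inflation factor: 1.0237 × 1.020 × 1.0332 ≈ 1.07884.
Nominal growth factor: 1.23399. Real growth factor = 1.23399 / 1.07884 ≈ 1.14382.
Total real return ≈ 14.3816%.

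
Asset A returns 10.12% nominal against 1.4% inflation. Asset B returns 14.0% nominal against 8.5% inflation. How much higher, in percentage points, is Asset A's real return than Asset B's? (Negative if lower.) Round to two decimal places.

3.53

Asset A real return: 1.1012/1.014 − 1 = 8.600%.
Asset B real return: 1.140/1.085 − 1 = 5.069%.
Difference: 8.600 − 5.069 = 3.531 pp.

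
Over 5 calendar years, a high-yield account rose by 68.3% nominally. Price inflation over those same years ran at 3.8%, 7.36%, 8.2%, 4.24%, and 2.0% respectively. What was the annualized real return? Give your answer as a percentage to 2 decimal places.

5.59%

Cumulative inflation factor: 1.038 × 1.0736 × 1.082 × 1.0424 × 1.020 ≈ 1.28204.
Nominal growth factor: 1.68300. Real growth factor = 1.68300 / 1.28204 ≈ 1.31275.
Annualized: 1.31275^(1/5) − 1 ≈ 0.05593.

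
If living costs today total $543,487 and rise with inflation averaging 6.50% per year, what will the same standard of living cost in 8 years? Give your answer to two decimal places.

$899,468.63

Cumulative price-level factor: (1+6.50%)^8 ≈ 1.6549956713.
Multiplying $543,487 by the price-level factor gives the future nominal sum.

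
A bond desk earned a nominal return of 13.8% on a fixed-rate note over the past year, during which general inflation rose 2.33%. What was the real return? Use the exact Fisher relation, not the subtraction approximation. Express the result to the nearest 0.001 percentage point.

Real return via the Fisher equation: (1 + 13.8%)/(1 + 2.33%) − 1 = 1.138/1.0233 − 1 ≈ 0.11209.

11.209%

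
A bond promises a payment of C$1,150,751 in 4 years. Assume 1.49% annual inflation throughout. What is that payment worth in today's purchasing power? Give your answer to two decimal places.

C$1,084,646.83

Price-level factor over 4 years: (1 + 1.49%)^4 ≈ 1.0609453411.
Purchasing power today: C$1,150,751 divided by that factor.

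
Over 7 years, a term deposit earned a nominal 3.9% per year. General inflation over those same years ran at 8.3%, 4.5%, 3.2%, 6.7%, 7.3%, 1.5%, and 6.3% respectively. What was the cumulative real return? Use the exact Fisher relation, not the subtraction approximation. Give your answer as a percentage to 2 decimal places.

-9.40%

Cumulative inflation factor: 1.083 × 1.045 × 1.032 × 1.067 × 1.073 × 1.015 × 1.063 ≈ 1.44274.
Nominal growth factor: 1.30710. Real growth factor = 1.30710 / 1.44274 ≈ 0.90598.
Total real return ≈ -9.4015%.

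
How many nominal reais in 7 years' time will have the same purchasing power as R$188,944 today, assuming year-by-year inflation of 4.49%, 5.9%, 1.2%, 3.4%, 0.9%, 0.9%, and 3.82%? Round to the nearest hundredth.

R$231,242.79

Cumulative price-level factor: 1.0449 × 1.059 × 1.012 × 1.034 × 1.009 × 1.009 × 1.0382 ≈ 1.2238694596.
The nominal amount required is R$188,944 scaled up by that factor.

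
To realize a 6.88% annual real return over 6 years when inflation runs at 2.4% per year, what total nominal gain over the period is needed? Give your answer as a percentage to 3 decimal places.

Required annual nominal rate: (1+6.88%)(1+2.4%) − 1 = 9.44512%.
Cumulative over 6 years: (1 + 0.0944512)^6 − 1 ≈ 0.71861.

71.861%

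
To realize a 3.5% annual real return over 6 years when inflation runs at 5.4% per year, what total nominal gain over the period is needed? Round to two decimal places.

Required annual nominal rate: (1+3.5%)(1+5.4%) − 1 = 9.089%.
Cumulative over 6 years: (1 + 0.09089)^6 − 1 ≈ 0.68533.

68.53%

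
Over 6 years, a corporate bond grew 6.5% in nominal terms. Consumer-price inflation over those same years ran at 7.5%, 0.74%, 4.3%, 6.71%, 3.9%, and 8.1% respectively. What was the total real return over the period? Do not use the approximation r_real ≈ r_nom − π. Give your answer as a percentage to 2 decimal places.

Cumulative inflation factor: 1.075 × 1.0074 × 1.043 × 1.0671 × 1.039 × 1.081 ≈ 1.35376.
Nominal growth factor: 1.06500. Real growth factor = 1.06500 / 1.35376 ≈ 0.78670.
Total real return ≈ -21.3301%.

-21.33%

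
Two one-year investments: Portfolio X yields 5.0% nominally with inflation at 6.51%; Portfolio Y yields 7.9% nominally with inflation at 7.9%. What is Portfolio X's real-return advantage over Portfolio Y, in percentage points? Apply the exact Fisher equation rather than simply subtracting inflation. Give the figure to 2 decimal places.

-1.42

Portfolio X real return: 1.050/1.0651 − 1 = -1.418%.
Portfolio Y real return: 1.079/1.079 − 1 = 0.000%.
Difference: -1.418 − 0.000 = -1.418 pp.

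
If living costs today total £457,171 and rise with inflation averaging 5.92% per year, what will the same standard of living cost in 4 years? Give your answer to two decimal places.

£575,427.43

Cumulative price-level factor: (1+5.92%)^4 ≈ 1.2586700213.
Multiplying £457,171 by the price-level factor gives the future nominal sum.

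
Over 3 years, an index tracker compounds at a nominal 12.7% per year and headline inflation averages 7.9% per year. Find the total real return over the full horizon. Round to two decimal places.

The annual real rate is (1+12.7%)/(1+7.9%) − 1 = 4.4486%.
Compounded over 3 years: (1 + 0.044486)^3 − 1 ≈ 0.13948.

13.95%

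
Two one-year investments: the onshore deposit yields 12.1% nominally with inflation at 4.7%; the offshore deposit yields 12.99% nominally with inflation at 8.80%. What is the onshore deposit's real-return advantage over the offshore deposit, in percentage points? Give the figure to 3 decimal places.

3.217

The onshore deposit real return: 1.121/1.047 − 1 = 7.0678%.
The offshore deposit real return: 1.1299/1.0880 − 1 = 3.8511%.
Difference: 7.0678 − 3.8511 = 3.2167 pp.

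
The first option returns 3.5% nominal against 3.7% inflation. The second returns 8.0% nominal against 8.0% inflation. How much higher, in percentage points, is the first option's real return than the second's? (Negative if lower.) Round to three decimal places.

-0.193

The first option real return: 1.035/1.037 − 1 = -0.1929%.
The second real return: 1.080/1.080 − 1 = 0.0000%.
Difference: -0.1929 − 0.0000 = -0.1929 pp.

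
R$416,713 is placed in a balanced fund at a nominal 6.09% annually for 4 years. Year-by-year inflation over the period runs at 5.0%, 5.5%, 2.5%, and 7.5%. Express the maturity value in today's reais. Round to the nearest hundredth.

Nominal value at maturity: R$416,713 × (1 + 6.09%)^4 ≈ R$527,879.56.
Price-level factor over 4 years: 1.050 × 1.055 × 1.025 × 1.075 ≈ 1.2206020313.
The maturity value deflated by that factor is the answer in today's purchasing power.

R$432,474.75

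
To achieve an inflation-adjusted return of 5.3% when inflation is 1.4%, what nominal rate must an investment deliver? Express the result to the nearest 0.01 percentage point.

6.77%

By the Fisher equation, 1 + r_nom = (1 + 5.3%)(1 + 1.4%) = 1.053 × 1.014 = 1.067742.
So r_nom = 6.7742%.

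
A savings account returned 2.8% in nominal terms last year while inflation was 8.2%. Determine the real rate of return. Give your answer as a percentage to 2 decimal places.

Real return via the Fisher equation: (1 + 2.8%)/(1 + 8.2%) − 1 = 1.028/1.082 − 1 ≈ -0.04991.

-4.99%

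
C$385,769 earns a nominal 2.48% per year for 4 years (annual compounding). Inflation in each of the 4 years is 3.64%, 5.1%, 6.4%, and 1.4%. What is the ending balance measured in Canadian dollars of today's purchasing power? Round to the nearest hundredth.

C$362,054.62

Nominal value at maturity: C$385,769 × (1 + 2.48%)^4 ≈ C$425,484.55.
Price-level factor over 4 years: 1.0364 × 1.051 × 1.064 × 1.014 ≈ 1.1751943729.
Dividing the nominal maturity value by the price-level factor gives the value in today's money.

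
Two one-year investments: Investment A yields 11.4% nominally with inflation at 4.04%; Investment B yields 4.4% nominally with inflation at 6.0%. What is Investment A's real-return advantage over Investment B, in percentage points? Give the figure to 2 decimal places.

Investment A real return: 1.114/1.0404 − 1 = 7.074%.
Investment B real return: 1.044/1.060 − 1 = -1.509%.
Difference: 7.074 − (-1.509) = 8.583 pp.

8.58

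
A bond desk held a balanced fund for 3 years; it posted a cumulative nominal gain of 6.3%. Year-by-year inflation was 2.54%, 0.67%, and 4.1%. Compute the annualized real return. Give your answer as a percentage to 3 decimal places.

Cumulative inflation factor: 1.0254 × 1.0067 × 1.041 ≈ 1.07459.
Nominal growth factor: 1.06300. Real growth factor = 1.06300 / 1.07459 ≈ 0.98921.
Annualized: 0.98921^(1/3) − 1 ≈ -0.00361.

-0.361%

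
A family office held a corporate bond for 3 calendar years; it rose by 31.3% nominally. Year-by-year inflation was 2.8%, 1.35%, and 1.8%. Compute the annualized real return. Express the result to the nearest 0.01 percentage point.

7.37%

Cumulative inflation factor: 1.028 × 1.0135 × 1.018 ≈ 1.06063.
Nominal growth factor: 1.31300. Real growth factor = 1.31300 / 1.06063 ≈ 1.23794.
Annualized: 1.23794^(1/3) − 1 ≈ 0.07374.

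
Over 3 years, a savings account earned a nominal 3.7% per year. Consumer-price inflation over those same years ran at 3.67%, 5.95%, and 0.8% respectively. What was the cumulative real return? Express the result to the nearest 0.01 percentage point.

0.72%

Cumulative inflation factor: 1.0367 × 1.0595 × 1.008 ≈ 1.10717.
Nominal growth factor: 1.11516. Real growth factor = 1.11516 / 1.10717 ≈ 1.00721.
Total real return ≈ 0.7214%.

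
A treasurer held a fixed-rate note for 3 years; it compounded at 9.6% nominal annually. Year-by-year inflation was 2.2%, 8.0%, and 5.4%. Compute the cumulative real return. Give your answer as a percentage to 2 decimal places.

Cumulative inflation factor: 1.022 × 1.080 × 1.054 ≈ 1.16336.
Nominal growth factor: 1.31653. Real growth factor = 1.31653 / 1.16336 ≈ 1.13166.
Total real return ≈ 13.1661%.

13.17%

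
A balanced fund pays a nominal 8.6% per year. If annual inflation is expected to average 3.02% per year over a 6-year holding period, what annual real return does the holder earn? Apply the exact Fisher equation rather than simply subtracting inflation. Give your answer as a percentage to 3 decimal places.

5.416%

With constant rates the annual real return is the same each year: (1+8.6%)/(1+3.02%) − 1 = 0.05416.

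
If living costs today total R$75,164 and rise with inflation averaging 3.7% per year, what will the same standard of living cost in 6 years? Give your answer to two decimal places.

R$93,472.19

Cumulative price-level factor: (1+3.7%)^6 ≈ 1.2435765910.
Multiplying R$75,164 by the price-level factor gives the future nominal sum.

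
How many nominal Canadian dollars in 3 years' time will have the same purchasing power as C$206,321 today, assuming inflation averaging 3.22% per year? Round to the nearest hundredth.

Cumulative price-level factor: (1+3.22%)^3 ≈ 1.0997439062.
The nominal amount required is C$206,321 scaled up by that factor.

C$226,900.26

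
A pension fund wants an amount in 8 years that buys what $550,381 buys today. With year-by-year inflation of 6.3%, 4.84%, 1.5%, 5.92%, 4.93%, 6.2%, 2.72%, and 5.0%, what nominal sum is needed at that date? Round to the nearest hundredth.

Cumulative price-level factor: 1.063 × 1.0484 × 1.015 × 1.0592 × 1.0493 × 1.062 × 1.0272 × 1.050 ≈ 1.4400341472.
The nominal amount required is $550,381 scaled up by that factor.

$792,567.43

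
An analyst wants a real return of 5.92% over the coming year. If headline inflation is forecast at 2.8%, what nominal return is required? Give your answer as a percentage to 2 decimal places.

8.89%

By the Fisher equation, 1 + r_nom = (1 + 5.92%)(1 + 2.8%) = 1.0592 × 1.028 = 1.0888576.
So r_nom = 8.88576%.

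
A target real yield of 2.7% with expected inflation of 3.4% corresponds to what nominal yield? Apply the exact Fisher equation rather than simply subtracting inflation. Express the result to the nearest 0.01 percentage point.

6.19%

By the Fisher equation, 1 + r_nom = (1 + 2.7%)(1 + 3.4%) = 1.027 × 1.034 = 1.061918.
So r_nom = 6.1918%.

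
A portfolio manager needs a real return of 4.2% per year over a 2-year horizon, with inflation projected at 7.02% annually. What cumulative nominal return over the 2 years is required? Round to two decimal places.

Required annual nominal rate: (1+4.2%)(1+7.02%) − 1 = 11.51484%.
Cumulative over 2 years: (1 + 0.1151484)^2 − 1 ≈ 0.24356.

24.36%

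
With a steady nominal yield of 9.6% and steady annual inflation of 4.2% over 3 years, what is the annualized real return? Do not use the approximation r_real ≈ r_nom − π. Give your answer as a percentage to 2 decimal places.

With constant rates the annual real return is the same each year: (1+9.6%)/(1+4.2%) − 1 = 0.05182.

5.18%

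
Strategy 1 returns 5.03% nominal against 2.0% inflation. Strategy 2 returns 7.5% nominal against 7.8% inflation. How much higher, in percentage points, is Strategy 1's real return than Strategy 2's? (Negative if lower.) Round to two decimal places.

Strategy 1 real return: 1.0503/1.020 − 1 = 2.971%.
Strategy 2 real return: 1.075/1.078 − 1 = -0.278%.
Difference: 2.971 − (-0.278) = 3.249 pp.

3.25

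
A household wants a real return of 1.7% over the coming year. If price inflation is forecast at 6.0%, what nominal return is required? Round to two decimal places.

7.80%

By the Fisher equation, 1 + r_nom = (1 + 1.7%)(1 + 6.0%) = 1.017 × 1.060 = 1.07802.
So r_nom = 7.802%.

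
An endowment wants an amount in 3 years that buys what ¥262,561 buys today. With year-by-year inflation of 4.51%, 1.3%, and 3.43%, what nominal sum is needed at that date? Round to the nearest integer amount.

Cumulative price-level factor: 1.0451 × 1.013 × 1.0343 ≈ 1.0949992401.
The nominal amount required is ¥262,561 scaled up by that factor.

¥287,504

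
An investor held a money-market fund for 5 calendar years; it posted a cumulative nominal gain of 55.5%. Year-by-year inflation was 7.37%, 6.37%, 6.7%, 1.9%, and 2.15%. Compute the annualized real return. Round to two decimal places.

4.16%

Cumulative inflation factor: 1.0737 × 1.0637 × 1.067 × 1.019 × 1.0215 ≈ 1.26847.
Nominal growth factor: 1.55500. Real growth factor = 1.55500 / 1.26847 ≈ 1.22589.
Annualized: 1.22589^(1/5) − 1 ≈ 0.04157.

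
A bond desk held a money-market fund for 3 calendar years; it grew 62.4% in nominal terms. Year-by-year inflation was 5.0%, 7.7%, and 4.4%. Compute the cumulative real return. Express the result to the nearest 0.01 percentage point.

Cumulative inflation factor: 1.050 × 1.077 × 1.044 ≈ 1.18061.
Nominal growth factor: 1.62400. Real growth factor = 1.62400 / 1.18061 ≈ 1.37556.
Total real return ≈ 37.5563%.

37.56%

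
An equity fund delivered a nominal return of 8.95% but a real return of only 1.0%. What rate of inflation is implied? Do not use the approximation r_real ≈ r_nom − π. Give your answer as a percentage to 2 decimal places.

From (1+r_nom) = (1+r_real)(1+π), we get 1+π = (1 + 8.95%)/(1 + 1.0%) = 1.0895/1.010 ≈ 1.07871.
So π ≈ 7.8713%.

7.87%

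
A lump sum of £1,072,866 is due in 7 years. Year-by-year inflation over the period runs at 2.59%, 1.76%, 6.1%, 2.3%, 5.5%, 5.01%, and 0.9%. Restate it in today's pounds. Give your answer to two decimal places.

£847,028.56

Price-level factor over 7 years: 1.0259 × 1.0176 × 1.061 × 1.023 × 1.055 × 1.0501 × 1.009 ≈ 1.2666231755.
Purchasing power today: £1,072,866 divided by that factor.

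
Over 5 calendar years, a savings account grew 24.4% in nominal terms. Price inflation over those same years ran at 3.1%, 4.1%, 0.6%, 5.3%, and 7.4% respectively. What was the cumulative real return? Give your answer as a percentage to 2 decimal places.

1.88%

Cumulative inflation factor: 1.031 × 1.041 × 1.006 × 1.053 × 1.074 ≈ 1.22107.
Nominal growth factor: 1.24400. Real growth factor = 1.24400 / 1.22107 ≈ 1.01878.
Total real return ≈ 1.8780%.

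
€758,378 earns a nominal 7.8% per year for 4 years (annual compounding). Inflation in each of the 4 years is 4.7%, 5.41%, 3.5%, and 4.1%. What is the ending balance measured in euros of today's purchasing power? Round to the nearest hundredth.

€861,273.72

Nominal value at maturity: €758,378 × (1 + 7.8%)^4 ≈ €1,024,143.40.
Price-level factor over 4 years: 1.047 × 1.0541 × 1.035 × 1.041 ≈ 1.1891032725.
The maturity value deflated by that factor is the answer in today's purchasing power.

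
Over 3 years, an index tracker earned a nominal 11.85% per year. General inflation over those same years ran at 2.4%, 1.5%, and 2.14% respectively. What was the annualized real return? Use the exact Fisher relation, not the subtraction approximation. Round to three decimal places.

9.643%

Cumulative inflation factor: 1.024 × 1.015 × 1.0214 ≈ 1.06160.
Nominal growth factor: 1.39929. Real growth factor = 1.39929 / 1.06160 ≈ 1.31809.
Annualized: 1.31809^(1/3) − 1 ≈ 0.09643.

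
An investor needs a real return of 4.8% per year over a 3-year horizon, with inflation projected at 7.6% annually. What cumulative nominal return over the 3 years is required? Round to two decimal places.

Required annual nominal rate: (1+4.8%)(1+7.6%) − 1 = 12.7648%.
Cumulative over 3 years: (1 + 0.127648)^3 − 1 ≈ 0.43391.

43.39%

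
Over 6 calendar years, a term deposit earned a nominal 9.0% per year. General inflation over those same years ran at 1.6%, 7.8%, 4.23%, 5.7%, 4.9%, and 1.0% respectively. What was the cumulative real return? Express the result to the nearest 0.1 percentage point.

31.2%

Cumulative inflation factor: 1.016 × 1.078 × 1.0423 × 1.057 × 1.049 × 1.010 ≈ 1.27843.
Nominal growth factor: 1.67710. Real growth factor = 1.67710 / 1.27843 ≈ 1.31184.
Total real return ≈ 31.1843%.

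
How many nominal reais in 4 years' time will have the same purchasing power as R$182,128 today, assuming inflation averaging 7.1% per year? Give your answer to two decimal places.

R$239,626.37

Cumulative price-level factor: (1+7.1%)^4 ≈ 1.3157030557.
Multiplying R$182,128 by the price-level factor gives the future nominal sum.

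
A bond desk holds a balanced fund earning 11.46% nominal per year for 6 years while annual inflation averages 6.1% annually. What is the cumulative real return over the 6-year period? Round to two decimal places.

34.41%

The annual real rate is (1+11.46%)/(1+6.1%) − 1 = 5.0518%.
Compounded over 6 years: (1 + 0.050518)^6 − 1 ≈ 0.34407.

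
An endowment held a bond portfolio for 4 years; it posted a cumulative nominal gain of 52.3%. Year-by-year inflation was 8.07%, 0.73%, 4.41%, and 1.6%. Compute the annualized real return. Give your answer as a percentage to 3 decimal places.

Cumulative inflation factor: 1.0807 × 1.0073 × 1.0441 × 1.016 ≈ 1.15478.
Nominal growth factor: 1.52300. Real growth factor = 1.52300 / 1.15478 ≈ 1.31886.
Annualized: 1.31886^(1/4) − 1 ≈ 0.07164.

7.164%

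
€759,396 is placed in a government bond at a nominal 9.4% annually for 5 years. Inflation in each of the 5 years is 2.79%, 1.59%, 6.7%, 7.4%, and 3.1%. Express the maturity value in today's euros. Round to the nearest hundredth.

€964,552.17

Nominal value at maturity: €759,396 × (1 + 9.4%)^5 ≈ €1,190,021.79.
Price-level factor over 5 years: 1.0279 × 1.0159 × 1.067 × 1.074 × 1.031 ≈ 1.2337557577.
The maturity value deflated by that factor is the answer in today's purchasing power.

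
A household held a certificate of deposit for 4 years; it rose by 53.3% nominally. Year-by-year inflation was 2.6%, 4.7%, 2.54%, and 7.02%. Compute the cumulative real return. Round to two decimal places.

30.04%

Cumulative inflation factor: 1.026 × 1.047 × 1.0254 × 1.0702 ≈ 1.17883.
Nominal growth factor: 1.53300. Real growth factor = 1.53300 / 1.17883 ≈ 1.30044.
Total real return ≈ 30.0439%.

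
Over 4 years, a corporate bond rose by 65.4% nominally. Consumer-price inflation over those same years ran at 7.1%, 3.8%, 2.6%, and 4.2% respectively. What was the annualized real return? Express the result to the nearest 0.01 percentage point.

8.61%

Cumulative inflation factor: 1.071 × 1.038 × 1.026 × 1.042 ≈ 1.18851.
Nominal growth factor: 1.65400. Real growth factor = 1.65400 / 1.18851 ≈ 1.39166.
Annualized: 1.39166^(1/4) − 1 ≈ 0.08613.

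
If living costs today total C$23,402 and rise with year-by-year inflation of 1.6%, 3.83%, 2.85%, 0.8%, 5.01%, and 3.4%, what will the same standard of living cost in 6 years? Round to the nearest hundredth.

Cumulative price-level factor: 1.016 × 1.0383 × 1.0285 × 1.008 × 1.0501 × 1.034 ≈ 1.1874971810.
The nominal amount required is C$23,402 scaled up by that factor.

C$27,789.81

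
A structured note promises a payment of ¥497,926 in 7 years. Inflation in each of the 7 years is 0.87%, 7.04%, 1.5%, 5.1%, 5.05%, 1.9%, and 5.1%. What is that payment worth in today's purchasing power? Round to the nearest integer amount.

Price-level factor over 7 years: 1.0087 × 1.0704 × 1.015 × 1.051 × 1.0505 × 1.019 × 1.051 ≈ 1.2958353891.
Purchasing power today: ¥497,926 divided by that factor.

¥384,251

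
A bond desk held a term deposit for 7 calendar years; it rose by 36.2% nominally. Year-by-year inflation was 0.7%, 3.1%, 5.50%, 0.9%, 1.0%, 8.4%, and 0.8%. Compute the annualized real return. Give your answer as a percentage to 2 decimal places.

Cumulative inflation factor: 1.007 × 1.031 × 1.0550 × 1.009 × 1.010 × 1.084 × 1.008 ≈ 1.21967.
Nominal growth factor: 1.36200. Real growth factor = 1.36200 / 1.21967 ≈ 1.11669.
Annualized: 1.11669^(1/7) − 1 ≈ 0.01589.

1.59%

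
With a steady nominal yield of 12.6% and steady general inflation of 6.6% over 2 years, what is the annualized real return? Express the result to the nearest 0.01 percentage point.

5.63%

With constant rates the annual real return is the same each year: (1+12.6%)/(1+6.6%) − 1 = 0.05629.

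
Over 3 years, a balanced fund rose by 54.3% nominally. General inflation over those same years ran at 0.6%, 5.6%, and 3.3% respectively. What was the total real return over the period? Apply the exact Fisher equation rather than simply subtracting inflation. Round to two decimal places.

Cumulative inflation factor: 1.006 × 1.056 × 1.033 ≈ 1.09739.
Nominal growth factor: 1.54300. Real growth factor = 1.54300 / 1.09739 ≈ 1.40606.
Total real return ≈ 40.6060%.

40.61%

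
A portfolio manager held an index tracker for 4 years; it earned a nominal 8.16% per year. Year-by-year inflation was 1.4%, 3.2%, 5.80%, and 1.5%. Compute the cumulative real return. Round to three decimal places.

Cumulative inflation factor: 1.014 × 1.032 × 1.0580 × 1.015 ≈ 1.12375.
Nominal growth factor: 1.36857. Real growth factor = 1.36857 / 1.12375 ≈ 1.21786.
Total real return ≈ 21.7860%.

21.786%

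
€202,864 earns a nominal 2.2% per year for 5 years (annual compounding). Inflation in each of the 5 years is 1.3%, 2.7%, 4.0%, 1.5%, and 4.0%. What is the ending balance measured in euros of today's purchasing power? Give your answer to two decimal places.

Nominal value at maturity: €202,864 × (1 + 2.2%)^5 ≈ €226,182.74.
Price-level factor over 5 years: 1.013 × 1.027 × 1.040 × 1.015 × 1.040 ≈ 1.1421222962.
Dividing the nominal maturity value by the price-level factor gives the value in today's money.

€198,037.23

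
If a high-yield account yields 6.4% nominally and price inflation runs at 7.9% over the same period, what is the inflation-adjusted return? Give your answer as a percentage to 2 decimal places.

-1.39%

Real return via the Fisher equation: (1 + 6.4%)/(1 + 7.9%) − 1 = 1.064/1.079 − 1 ≈ -0.01390.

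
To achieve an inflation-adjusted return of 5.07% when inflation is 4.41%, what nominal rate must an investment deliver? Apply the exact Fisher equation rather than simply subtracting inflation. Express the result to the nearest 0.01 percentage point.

By the Fisher equation, 1 + r_nom = (1 + 5.07%)(1 + 4.41%) = 1.0507 × 1.0441 = 1.09703587.
So r_nom = 9.703587%.

9.70%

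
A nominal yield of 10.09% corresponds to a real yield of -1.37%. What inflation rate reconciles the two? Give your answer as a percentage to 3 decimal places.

11.619%

From (1+r_nom) = (1+r_real)(1+π), we get 1+π = (1 + 10.09%)/(1 − 1.37%) = 1.1009/0.9863 ≈ 1.11619.
So π ≈ 11.6192%.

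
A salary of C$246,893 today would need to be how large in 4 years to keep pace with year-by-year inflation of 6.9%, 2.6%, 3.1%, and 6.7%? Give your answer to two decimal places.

C$297,890.69

Cumulative price-level factor: 1.069 × 1.026 × 1.031 × 1.067 ≈ 1.2065578531.
The nominal amount required is C$246,893 scaled up by that factor.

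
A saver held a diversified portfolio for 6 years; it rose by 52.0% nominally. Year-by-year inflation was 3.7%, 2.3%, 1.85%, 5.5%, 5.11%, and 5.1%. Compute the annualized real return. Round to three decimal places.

3.186%

Cumulative inflation factor: 1.037 × 1.023 × 1.0185 × 1.055 × 1.0511 × 1.051 ≈ 1.25926.
Nominal growth factor: 1.52000. Real growth factor = 1.52000 / 1.25926 ≈ 1.20706.
Annualized: 1.20706^(1/6) − 1 ≈ 0.03186.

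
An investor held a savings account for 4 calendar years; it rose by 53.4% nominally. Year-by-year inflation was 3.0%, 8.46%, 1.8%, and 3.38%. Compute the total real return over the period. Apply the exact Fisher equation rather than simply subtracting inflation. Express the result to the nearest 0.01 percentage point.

Cumulative inflation factor: 1.030 × 1.0846 × 1.018 × 1.0338 ≈ 1.17569.
Nominal growth factor: 1.53400. Real growth factor = 1.53400 / 1.17569 ≈ 1.30477.
Total real return ≈ 30.4771%.

30.48%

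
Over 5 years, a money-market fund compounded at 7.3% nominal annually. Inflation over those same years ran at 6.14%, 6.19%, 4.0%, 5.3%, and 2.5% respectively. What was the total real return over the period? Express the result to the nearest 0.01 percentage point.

Cumulative inflation factor: 1.0614 × 1.0619 × 1.040 × 1.053 × 1.025 ≈ 1.26517.
Nominal growth factor: 1.42232. Real growth factor = 1.42232 / 1.26517 ≈ 1.12422.
Total real return ≈ 12.4217%.

12.42%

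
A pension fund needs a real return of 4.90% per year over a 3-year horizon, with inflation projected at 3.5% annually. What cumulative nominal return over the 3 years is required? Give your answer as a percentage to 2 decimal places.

27.98%

Required annual nominal rate: (1+4.90%)(1+3.5%) − 1 = 8.5715%.
Cumulative over 3 years: (1 + 0.085715)^3 − 1 ≈ 0.27982.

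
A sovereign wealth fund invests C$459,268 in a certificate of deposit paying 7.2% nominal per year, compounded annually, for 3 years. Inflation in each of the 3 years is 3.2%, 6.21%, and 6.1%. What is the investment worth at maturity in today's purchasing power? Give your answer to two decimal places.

C$486,508.07

Nominal value at maturity: C$459,268 × (1 + 7.2%)^3 ≈ C$565,783.84.
Price-level factor over 3 years: 1.032 × 1.0621 × 1.061 = 1.1629485192.
The maturity value deflated by that factor is the answer in today's purchasing power.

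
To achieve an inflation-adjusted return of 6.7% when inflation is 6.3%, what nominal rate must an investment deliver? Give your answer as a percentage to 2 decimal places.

13.42%

By the Fisher equation, 1 + r_nom = (1 + 6.7%)(1 + 6.3%) = 1.067 × 1.063 = 1.134221.
So r_nom = 13.4221%.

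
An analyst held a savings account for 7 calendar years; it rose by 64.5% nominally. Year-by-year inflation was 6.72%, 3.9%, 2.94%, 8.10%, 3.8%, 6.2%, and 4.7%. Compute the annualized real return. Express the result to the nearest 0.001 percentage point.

Cumulative inflation factor: 1.0672 × 1.039 × 1.0294 × 1.0810 × 1.038 × 1.062 × 1.047 ≈ 1.42410.
Nominal growth factor: 1.64500. Real growth factor = 1.64500 / 1.42410 ≈ 1.15512.
Annualized: 1.15512^(1/7) − 1 ≈ 0.02081.

2.081%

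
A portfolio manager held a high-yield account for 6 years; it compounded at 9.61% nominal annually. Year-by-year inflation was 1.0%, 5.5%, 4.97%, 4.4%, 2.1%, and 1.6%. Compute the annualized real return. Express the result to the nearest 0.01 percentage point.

Cumulative inflation factor: 1.010 × 1.055 × 1.0497 × 1.044 × 1.021 × 1.016 ≈ 1.21132.
Nominal growth factor: 1.73421. Real growth factor = 1.73421 / 1.21132 ≈ 1.43167.
Annualized: 1.43167^(1/6) − 1 ≈ 0.06163.

6.16%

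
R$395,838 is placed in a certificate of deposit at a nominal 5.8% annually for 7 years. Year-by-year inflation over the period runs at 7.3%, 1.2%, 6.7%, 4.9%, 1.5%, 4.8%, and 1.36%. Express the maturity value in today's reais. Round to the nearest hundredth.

R$448,232.24

Nominal value at maturity: R$395,838 × (1 + 5.8%)^7 ≈ R$587,377.30.
Price-level factor over 7 years: 1.073 × 1.012 × 1.067 × 1.049 × 1.015 × 1.048 × 1.0136 ≈ 1.3104307300.
Dividing the nominal maturity value by the price-level factor gives the value in today's money.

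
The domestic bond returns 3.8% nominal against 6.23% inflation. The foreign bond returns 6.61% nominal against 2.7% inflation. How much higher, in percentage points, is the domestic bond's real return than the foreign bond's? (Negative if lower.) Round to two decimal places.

-6.09

The domestic bond real return: 1.038/1.0623 − 1 = -2.287%.
The foreign bond real return: 1.0661/1.027 − 1 = 3.807%.
Difference: -2.287 − 3.807 = -6.094 pp.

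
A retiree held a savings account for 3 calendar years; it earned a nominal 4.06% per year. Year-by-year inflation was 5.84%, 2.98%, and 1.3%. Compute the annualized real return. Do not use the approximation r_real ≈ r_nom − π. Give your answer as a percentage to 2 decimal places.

0.68%

Cumulative inflation factor: 1.0584 × 1.0298 × 1.013 ≈ 1.10411.
Nominal growth factor: 1.12681. Real growth factor = 1.12681 / 1.10411 ≈ 1.02056.
Annualized: 1.02056^(1/3) − 1 ≈ 0.00681.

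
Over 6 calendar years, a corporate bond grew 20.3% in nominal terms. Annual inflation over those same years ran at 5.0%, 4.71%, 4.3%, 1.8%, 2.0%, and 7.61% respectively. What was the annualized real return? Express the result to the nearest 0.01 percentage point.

Cumulative inflation factor: 1.050 × 1.0471 × 1.043 × 1.018 × 1.020 × 1.0761 ≈ 1.28133.
Nominal growth factor: 1.20300. Real growth factor = 1.20300 / 1.28133 ≈ 0.93887.
Annualized: 0.93887^(1/6) − 1 ≈ -0.01046.

-1.05%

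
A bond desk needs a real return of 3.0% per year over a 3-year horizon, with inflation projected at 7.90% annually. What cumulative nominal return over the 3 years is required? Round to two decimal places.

Required annual nominal rate: (1+3.0%)(1+7.90%) − 1 = 11.137%.
Cumulative over 3 years: (1 + 0.11137)^3 − 1 ≈ 0.37270.

37.27%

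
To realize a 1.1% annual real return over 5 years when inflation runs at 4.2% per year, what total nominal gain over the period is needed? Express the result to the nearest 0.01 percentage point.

Required annual nominal rate: (1+1.1%)(1+4.2%) − 1 = 5.3462%.
Cumulative over 5 years: (1 + 0.053462)^5 − 1 ≈ 0.29746.

29.75%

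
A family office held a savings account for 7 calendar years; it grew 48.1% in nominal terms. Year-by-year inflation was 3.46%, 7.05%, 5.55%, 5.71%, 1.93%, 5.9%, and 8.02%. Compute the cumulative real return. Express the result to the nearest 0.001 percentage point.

2.783%

Cumulative inflation factor: 1.0346 × 1.0705 × 1.0555 × 1.0571 × 1.0193 × 1.059 × 1.0802 ≈ 1.44091.
Nominal growth factor: 1.48100. Real growth factor = 1.48100 / 1.44091 ≈ 1.02783.
Total real return ≈ 2.7826%.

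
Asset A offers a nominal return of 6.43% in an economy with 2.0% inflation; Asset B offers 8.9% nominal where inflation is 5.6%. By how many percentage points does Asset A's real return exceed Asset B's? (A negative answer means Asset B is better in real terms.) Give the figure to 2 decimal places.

1.22

Asset A real return: 1.0643/1.020 − 1 = 4.343%.
Asset B real return: 1.089/1.056 − 1 = 3.125%.
Difference: 4.343 − 3.125 = 1.218 pp.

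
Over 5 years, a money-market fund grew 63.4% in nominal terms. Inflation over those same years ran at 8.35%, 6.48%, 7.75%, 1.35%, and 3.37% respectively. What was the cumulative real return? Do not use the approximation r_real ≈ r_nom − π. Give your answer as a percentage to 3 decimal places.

Cumulative inflation factor: 1.0835 × 1.0648 × 1.0775 × 1.0135 × 1.0337 ≈ 1.30236.
Nominal growth factor: 1.63400. Real growth factor = 1.63400 / 1.30236 ≈ 1.25464.
Total real return ≈ 25.4641%.

25.464%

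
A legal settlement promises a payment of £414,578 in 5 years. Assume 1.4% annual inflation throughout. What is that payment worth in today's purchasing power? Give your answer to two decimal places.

£386,737.67

Price-level factor over 5 years: (1 + 1.4%)^5 ≈ 1.0719876326.
Purchasing power today: £414,578 divided by that factor.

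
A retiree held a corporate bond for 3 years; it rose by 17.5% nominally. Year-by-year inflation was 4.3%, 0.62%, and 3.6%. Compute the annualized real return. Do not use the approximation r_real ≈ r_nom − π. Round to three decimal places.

2.621%

Cumulative inflation factor: 1.043 × 1.0062 × 1.036 ≈ 1.08725.
Nominal growth factor: 1.17500. Real growth factor = 1.17500 / 1.08725 ≈ 1.08071.
Annualized: 1.08071^(1/3) − 1 ≈ 0.02621.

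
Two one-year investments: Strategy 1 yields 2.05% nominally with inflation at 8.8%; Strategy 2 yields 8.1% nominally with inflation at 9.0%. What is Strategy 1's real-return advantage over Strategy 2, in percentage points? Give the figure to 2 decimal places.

-5.38

Strategy 1 real return: 1.0205/1.088 − 1 = -6.204%.
Strategy 2 real return: 1.081/1.090 − 1 = -0.826%.
Difference: -6.204 − (-0.826) = -5.378 pp.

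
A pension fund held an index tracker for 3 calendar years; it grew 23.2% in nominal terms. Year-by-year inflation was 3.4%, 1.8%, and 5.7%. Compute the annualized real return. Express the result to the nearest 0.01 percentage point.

Cumulative inflation factor: 1.034 × 1.018 × 1.057 ≈ 1.11261.
Nominal growth factor: 1.23200. Real growth factor = 1.23200 / 1.11261 ≈ 1.10731.
Annualized: 1.10731^(1/3) − 1 ≈ 0.03456.

3.46%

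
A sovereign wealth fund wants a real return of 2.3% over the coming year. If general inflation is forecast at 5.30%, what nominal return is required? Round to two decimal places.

By the Fisher equation, 1 + r_nom = (1 + 2.3%)(1 + 5.30%) = 1.023 × 1.0530 = 1.077219.
So r_nom = 7.7219%.

7.72%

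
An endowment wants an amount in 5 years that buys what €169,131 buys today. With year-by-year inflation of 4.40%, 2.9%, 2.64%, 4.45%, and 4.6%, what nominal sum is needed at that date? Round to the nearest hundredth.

Cumulative price-level factor: 1.0440 × 1.029 × 1.0264 × 1.0445 × 1.046 ≈ 1.2046826223.
The nominal amount required is €169,131 scaled up by that factor.

€203,749.18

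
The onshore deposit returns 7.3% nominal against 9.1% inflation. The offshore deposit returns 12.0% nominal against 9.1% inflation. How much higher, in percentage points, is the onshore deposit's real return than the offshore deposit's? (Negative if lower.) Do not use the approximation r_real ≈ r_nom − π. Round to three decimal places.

-4.308

The onshore deposit real return: 1.073/1.091 − 1 = -1.6499%.
The offshore deposit real return: 1.120/1.091 − 1 = 2.6581%.
Difference: -1.6499 − 2.6581 = -4.3080 pp.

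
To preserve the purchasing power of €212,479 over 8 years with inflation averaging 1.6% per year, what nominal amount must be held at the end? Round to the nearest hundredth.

Cumulative price-level factor: (1+1.6%)^8 ≈ 1.1354020227.
Multiplying €212,479 by the price-level factor gives the future nominal sum.

€241,249.09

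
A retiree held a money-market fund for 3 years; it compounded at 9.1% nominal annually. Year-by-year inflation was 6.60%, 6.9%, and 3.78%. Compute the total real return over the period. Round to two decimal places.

9.81%

Cumulative inflation factor: 1.0660 × 1.069 × 1.0378 ≈ 1.18263.
Nominal growth factor: 1.29860. Real growth factor = 1.29860 / 1.18263 ≈ 1.09806.
Total real return ≈ 9.8059%.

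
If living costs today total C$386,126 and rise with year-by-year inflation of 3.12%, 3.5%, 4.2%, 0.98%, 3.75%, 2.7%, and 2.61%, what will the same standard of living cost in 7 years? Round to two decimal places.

Cumulative price-level factor: 1.0312 × 1.035 × 1.042 × 1.0098 × 1.0375 × 1.027 × 1.0261 ≈ 1.2278196401.
Multiplying C$386,126 by the price-level factor gives the future nominal sum.

C$474,093.09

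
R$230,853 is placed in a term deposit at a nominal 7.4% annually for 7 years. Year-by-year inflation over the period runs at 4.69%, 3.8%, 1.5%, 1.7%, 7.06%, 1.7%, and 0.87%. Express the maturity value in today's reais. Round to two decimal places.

R$308,862.89

Nominal value at maturity: R$230,853 × (1 + 7.4%)^7 ≈ R$380,509.49.
Price-level factor over 7 years: 1.0469 × 1.038 × 1.015 × 1.017 × 1.0706 × 1.017 × 1.0087 ≈ 1.2319689474.
The maturity value deflated by that factor is the answer in today's purchasing power.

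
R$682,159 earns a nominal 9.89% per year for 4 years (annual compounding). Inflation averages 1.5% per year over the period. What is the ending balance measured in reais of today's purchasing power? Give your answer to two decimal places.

Nominal value at maturity: R$682,159 × (1 + 9.89%)^4 ≈ R$994,759.98.
Price-level factor over 4 years: (1 + 1.5%)^4 ≈ 1.0613635506.
Dividing the nominal maturity value by the price-level factor gives the value in today's money.

R$937,247.17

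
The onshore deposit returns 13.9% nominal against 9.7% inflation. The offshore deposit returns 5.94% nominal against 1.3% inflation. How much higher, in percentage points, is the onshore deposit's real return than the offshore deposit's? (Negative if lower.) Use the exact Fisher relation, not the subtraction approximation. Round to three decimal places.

The onshore deposit real return: 1.139/1.097 − 1 = 3.8286%.
The offshore deposit real return: 1.0594/1.013 − 1 = 4.5805%.
Difference: 3.8286 − 4.5805 = -0.7519 pp.

-0.752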